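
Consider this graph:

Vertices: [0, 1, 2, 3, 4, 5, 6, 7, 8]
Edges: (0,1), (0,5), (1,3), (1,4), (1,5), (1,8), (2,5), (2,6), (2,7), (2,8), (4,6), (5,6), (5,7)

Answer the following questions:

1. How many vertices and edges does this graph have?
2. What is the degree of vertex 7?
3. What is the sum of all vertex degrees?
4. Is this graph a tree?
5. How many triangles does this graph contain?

Count: 9 vertices, 13 edges.
Vertex 7 has neighbors [2, 5], degree = 2.
Handshaking lemma: 2 * 13 = 26.
A tree on 9 vertices has 8 edges. This graph has 13 edges (5 extra). Not a tree.
Number of triangles = 3.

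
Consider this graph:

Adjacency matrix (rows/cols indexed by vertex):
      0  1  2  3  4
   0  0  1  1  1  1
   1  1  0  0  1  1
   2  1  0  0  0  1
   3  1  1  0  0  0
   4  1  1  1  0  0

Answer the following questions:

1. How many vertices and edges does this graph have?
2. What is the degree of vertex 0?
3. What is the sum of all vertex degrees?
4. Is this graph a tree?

Count: 5 vertices, 7 edges.
Vertex 0 has neighbors [1, 2, 3, 4], degree = 4.
Handshaking lemma: 2 * 7 = 14.
A tree on 5 vertices has 4 edges. This graph has 7 edges (3 extra). Not a tree.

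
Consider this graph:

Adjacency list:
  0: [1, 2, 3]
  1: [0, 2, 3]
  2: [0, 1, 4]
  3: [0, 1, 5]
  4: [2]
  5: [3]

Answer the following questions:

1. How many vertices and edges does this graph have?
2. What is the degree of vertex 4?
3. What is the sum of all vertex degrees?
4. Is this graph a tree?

Count: 6 vertices, 7 edges.
Vertex 4 has neighbors [2], degree = 1.
Handshaking lemma: 2 * 7 = 14.
A tree on 6 vertices has 5 edges. This graph has 7 edges (2 extra). Not a tree.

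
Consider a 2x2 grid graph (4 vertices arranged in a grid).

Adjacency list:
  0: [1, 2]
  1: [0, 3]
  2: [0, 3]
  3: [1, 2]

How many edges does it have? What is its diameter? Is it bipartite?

A 2x2 grid has 2 vertical edges and 2 horizontal edges.
Total edges = 2 + 2 = 4.
Diameter = (2-1) + (2-1) = 2 (corner to opposite corner).
Grid graphs are bipartite (checkerboard coloring).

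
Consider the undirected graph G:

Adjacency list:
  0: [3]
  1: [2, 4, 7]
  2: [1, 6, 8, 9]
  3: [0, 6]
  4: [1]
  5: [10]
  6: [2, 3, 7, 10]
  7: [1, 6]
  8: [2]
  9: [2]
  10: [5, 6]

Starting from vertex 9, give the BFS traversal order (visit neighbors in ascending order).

BFS from vertex 9 (neighbors processed in ascending order):
Visit order: 9, 2, 1, 6, 8, 4, 7, 3, 10, 0, 5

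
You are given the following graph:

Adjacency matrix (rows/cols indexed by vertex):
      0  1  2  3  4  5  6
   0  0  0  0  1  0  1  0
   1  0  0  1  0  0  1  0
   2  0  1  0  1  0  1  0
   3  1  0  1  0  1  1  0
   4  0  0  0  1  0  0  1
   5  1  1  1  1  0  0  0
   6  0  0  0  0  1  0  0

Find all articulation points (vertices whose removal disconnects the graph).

An articulation point is a vertex whose removal disconnects the graph.
Articulation points: [3, 4]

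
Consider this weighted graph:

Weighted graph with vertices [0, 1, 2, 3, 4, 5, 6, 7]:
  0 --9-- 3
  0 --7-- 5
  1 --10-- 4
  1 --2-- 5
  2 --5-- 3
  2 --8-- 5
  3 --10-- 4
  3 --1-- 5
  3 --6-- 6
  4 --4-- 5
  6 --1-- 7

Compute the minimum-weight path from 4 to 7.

Using Dijkstra's algorithm from vertex 4:
Shortest path: 4 -> 5 -> 3 -> 6 -> 7
Total weight: 4 + 1 + 6 + 1 = 12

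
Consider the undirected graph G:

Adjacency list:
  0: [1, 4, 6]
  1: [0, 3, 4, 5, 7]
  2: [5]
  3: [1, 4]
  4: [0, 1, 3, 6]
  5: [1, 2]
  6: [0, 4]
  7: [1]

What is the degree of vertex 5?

Vertex 5 has neighbors [1, 2], so deg(5) = 2.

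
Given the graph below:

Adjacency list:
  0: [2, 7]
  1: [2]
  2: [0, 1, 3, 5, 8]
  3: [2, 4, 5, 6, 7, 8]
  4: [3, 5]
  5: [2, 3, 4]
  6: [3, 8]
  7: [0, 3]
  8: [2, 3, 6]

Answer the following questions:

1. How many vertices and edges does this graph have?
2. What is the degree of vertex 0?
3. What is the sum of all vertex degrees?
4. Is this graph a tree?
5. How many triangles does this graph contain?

Count: 9 vertices, 13 edges.
Vertex 0 has neighbors [2, 7], degree = 2.
Handshaking lemma: 2 * 13 = 26.
A tree on 9 vertices has 8 edges. This graph has 13 edges (5 extra). Not a tree.
Number of triangles = 4.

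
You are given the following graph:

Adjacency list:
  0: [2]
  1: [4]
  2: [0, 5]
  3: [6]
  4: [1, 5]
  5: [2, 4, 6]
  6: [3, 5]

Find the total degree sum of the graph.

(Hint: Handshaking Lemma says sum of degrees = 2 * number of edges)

Count edges: 6 edges.
By Handshaking Lemma: sum of degrees = 2 * 6 = 12.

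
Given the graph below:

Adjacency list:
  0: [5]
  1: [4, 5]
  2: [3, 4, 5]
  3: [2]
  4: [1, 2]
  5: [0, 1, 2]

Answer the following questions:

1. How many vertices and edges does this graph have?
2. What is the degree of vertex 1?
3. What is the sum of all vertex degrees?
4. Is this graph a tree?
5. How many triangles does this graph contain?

Count: 6 vertices, 6 edges.
Vertex 1 has neighbors [4, 5], degree = 2.
Handshaking lemma: 2 * 6 = 12.
A tree on 6 vertices has 5 edges. This graph has 6 edges (1 extra). Not a tree.
Number of triangles = 0.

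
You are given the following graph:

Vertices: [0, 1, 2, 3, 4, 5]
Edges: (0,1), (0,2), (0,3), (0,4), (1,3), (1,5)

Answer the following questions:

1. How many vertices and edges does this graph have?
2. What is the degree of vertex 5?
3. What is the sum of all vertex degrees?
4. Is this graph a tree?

Count: 6 vertices, 6 edges.
Vertex 5 has neighbors [1], degree = 1.
Handshaking lemma: 2 * 6 = 12.
A tree on 6 vertices has 5 edges. This graph has 6 edges (1 extra). Not a tree.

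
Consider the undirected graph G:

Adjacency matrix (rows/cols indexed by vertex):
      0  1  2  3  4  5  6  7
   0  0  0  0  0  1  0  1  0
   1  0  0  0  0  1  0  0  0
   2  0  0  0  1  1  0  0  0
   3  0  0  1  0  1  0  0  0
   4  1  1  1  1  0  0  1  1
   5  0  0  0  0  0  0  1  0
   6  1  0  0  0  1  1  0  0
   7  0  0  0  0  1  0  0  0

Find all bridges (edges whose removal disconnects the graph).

A bridge is an edge whose removal increases the number of connected components.
Bridges found: (1,4), (4,7), (5,6)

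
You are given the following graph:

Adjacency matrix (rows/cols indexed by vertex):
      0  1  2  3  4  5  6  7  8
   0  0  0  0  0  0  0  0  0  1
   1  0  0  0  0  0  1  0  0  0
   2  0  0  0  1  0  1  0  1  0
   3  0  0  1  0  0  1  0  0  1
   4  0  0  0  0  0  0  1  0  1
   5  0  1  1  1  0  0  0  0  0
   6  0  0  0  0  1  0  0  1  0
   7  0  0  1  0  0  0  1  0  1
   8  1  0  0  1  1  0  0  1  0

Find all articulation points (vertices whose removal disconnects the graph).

An articulation point is a vertex whose removal disconnects the graph.
Articulation points: [5, 8]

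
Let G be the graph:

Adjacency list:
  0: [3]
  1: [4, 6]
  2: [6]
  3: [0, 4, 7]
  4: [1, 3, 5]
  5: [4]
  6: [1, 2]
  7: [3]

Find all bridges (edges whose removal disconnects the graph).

A bridge is an edge whose removal increases the number of connected components.
Bridges found: (0,3), (1,4), (1,6), (2,6), (3,4), (3,7), (4,5)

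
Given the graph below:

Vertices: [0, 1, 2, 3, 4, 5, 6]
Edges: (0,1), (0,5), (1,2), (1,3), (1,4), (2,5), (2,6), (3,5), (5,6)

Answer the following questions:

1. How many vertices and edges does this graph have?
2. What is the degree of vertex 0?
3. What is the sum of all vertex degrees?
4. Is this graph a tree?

Count: 7 vertices, 9 edges.
Vertex 0 has neighbors [1, 5], degree = 2.
Handshaking lemma: 2 * 9 = 18.
A tree on 7 vertices has 6 edges. This graph has 9 edges (3 extra). Not a tree.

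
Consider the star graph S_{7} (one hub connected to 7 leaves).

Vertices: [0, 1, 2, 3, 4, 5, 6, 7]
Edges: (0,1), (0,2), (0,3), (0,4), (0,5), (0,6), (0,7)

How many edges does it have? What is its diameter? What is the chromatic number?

Star graph S_{7}: the hub connects to all 7 leaves.
Edges = 7.
Diameter = 2 (any leaf to hub is 1, leaf to leaf through hub is 2).
Star graphs are bipartite (hub vs leaves), so chromatic number = 2.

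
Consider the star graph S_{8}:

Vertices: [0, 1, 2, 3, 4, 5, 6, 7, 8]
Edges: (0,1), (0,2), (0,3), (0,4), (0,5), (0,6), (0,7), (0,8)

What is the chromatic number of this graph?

S_{8} has one hub adjacent to 8 leaves; leaves are pairwise non-adjacent.
Color the hub 0 and every leaf 1.
Chromatic number = 2.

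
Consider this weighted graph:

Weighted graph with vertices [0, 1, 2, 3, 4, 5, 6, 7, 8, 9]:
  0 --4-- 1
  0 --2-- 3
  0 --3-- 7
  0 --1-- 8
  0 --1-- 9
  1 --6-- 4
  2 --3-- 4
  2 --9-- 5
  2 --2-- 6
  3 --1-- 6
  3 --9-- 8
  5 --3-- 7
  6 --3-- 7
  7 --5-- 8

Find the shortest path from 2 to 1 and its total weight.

Using Dijkstra's algorithm from vertex 2:
Shortest path: 2 -> 4 -> 1
Total weight: 3 + 6 = 9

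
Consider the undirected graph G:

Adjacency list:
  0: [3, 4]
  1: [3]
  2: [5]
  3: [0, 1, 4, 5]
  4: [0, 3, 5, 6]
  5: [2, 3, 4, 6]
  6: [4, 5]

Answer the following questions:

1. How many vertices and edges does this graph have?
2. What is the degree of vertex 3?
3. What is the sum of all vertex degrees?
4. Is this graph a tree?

Count: 7 vertices, 9 edges.
Vertex 3 has neighbors [0, 1, 4, 5], degree = 4.
Handshaking lemma: 2 * 9 = 18.
A tree on 7 vertices has 6 edges. This graph has 9 edges (3 extra). Not a tree.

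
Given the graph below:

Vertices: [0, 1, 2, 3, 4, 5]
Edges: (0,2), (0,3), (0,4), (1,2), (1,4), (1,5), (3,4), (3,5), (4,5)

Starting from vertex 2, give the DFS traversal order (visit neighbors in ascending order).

DFS from vertex 2 (neighbors processed in ascending order):
Visit order: 2, 0, 3, 4, 1, 5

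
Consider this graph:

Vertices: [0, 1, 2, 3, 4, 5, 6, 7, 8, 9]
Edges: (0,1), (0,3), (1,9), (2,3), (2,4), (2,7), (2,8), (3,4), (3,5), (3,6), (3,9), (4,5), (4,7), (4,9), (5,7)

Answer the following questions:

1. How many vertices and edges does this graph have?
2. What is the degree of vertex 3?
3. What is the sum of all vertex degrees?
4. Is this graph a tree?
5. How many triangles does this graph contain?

Count: 10 vertices, 15 edges.
Vertex 3 has neighbors [0, 2, 4, 5, 6, 9], degree = 6.
Handshaking lemma: 2 * 15 = 30.
A tree on 10 vertices has 9 edges. This graph has 15 edges (6 extra). Not a tree.
Number of triangles = 5.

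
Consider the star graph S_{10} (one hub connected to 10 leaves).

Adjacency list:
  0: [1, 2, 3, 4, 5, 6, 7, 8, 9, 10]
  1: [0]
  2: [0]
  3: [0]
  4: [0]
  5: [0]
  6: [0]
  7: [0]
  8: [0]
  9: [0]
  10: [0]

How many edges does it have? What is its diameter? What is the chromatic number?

Star graph S_{10}: the hub connects to all 10 leaves.
Edges = 10.
Diameter = 2 (any leaf to hub is 1, leaf to leaf through hub is 2).
Star graphs are bipartite (hub vs leaves), so chromatic number = 2.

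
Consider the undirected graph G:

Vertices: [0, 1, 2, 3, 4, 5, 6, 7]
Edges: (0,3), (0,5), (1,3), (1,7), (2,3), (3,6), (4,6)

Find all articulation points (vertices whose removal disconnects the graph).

An articulation point is a vertex whose removal disconnects the graph.
Articulation points: [0, 1, 3, 6]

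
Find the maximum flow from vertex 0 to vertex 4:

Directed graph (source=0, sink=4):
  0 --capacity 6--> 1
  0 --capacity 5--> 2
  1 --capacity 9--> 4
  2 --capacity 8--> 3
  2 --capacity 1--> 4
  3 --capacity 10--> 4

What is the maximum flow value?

Computing max flow:
  Flow on (0->1): 6/6
  Flow on (0->2): 5/5
  Flow on (1->4): 6/9
  Flow on (2->3): 4/8
  Flow on (2->4): 1/1
  Flow on (3->4): 4/10
Maximum flow = 11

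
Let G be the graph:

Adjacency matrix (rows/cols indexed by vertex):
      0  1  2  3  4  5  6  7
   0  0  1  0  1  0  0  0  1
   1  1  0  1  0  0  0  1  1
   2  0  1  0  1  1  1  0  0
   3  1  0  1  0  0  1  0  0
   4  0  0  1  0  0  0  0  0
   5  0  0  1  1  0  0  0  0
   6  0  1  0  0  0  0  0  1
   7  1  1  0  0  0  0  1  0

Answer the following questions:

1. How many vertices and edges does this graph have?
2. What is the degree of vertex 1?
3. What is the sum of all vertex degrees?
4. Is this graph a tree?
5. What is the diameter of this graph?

Count: 8 vertices, 11 edges.
Vertex 1 has neighbors [0, 2, 6, 7], degree = 4.
Handshaking lemma: 2 * 11 = 22.
A tree on 8 vertices has 7 edges. This graph has 11 edges (4 extra). Not a tree.
Diameter (longest shortest path) = 3.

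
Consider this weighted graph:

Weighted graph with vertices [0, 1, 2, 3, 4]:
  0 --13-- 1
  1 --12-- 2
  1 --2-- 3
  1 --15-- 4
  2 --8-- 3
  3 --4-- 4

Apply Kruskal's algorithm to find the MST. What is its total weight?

Applying Kruskal's algorithm (sort edges by weight, add if no cycle):
  Add (1,3) w=2
  Add (3,4) w=4
  Add (2,3) w=8
  Skip (1,2) w=12 (creates cycle)
  Add (0,1) w=13
  Skip (1,4) w=15 (creates cycle)
MST weight = 27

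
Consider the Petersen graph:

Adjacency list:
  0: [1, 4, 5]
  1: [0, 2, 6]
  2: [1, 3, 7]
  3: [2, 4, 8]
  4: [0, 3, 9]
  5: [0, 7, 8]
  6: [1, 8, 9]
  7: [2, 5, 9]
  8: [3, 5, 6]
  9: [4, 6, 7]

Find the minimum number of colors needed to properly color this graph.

The Petersen graph contains odd cycles (e.g. the outer 5-cycle), so chi >= 3.
A proper 3-coloring exists (it is a well-known 3-chromatic graph).
Chromatic number = 3.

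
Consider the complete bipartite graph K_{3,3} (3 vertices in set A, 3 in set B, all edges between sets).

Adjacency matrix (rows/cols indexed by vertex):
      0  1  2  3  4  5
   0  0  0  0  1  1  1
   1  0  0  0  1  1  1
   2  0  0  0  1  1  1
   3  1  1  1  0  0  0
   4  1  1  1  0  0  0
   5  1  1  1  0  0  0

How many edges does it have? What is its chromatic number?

K_{3,3} has 3 * 3 = 9 edges.
Bipartite graphs have chromatic number 2 (color each partition differently).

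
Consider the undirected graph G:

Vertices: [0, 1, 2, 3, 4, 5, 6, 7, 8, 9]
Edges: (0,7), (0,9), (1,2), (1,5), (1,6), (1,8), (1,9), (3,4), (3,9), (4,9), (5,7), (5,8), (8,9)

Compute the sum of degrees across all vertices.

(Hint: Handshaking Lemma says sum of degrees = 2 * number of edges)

Count edges: 13 edges.
By Handshaking Lemma: sum of degrees = 2 * 13 = 26.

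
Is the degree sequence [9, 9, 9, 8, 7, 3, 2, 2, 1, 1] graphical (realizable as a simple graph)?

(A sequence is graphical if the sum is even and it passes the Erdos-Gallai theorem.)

Sum of degrees = 51. Sum is odd, so the sequence is NOT graphical.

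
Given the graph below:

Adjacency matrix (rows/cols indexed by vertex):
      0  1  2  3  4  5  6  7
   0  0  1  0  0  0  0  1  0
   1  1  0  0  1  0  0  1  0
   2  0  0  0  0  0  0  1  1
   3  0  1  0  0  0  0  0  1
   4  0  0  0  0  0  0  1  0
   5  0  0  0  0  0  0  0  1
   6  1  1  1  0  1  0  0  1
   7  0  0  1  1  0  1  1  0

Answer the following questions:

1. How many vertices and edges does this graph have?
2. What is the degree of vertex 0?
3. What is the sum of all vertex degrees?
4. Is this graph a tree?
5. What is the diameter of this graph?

Count: 8 vertices, 10 edges.
Vertex 0 has neighbors [1, 6], degree = 2.
Handshaking lemma: 2 * 10 = 20.
A tree on 8 vertices has 7 edges. This graph has 10 edges (3 extra). Not a tree.
Diameter (longest shortest path) = 3.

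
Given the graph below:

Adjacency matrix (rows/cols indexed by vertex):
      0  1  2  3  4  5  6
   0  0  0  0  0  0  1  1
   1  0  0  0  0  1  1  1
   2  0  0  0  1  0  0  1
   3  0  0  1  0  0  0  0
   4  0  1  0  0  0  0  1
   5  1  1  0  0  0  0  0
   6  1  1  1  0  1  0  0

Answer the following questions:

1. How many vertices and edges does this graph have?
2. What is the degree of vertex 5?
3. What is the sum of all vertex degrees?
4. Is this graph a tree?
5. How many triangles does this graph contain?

Count: 7 vertices, 8 edges.
Vertex 5 has neighbors [0, 1], degree = 2.
Handshaking lemma: 2 * 8 = 16.
A tree on 7 vertices has 6 edges. This graph has 8 edges (2 extra). Not a tree.
Number of triangles = 1.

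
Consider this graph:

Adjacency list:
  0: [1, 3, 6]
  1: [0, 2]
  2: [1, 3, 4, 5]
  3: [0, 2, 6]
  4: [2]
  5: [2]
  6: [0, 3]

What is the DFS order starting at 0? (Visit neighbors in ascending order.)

DFS from vertex 0 (neighbors processed in ascending order):
Visit order: 0, 1, 2, 3, 6, 4, 5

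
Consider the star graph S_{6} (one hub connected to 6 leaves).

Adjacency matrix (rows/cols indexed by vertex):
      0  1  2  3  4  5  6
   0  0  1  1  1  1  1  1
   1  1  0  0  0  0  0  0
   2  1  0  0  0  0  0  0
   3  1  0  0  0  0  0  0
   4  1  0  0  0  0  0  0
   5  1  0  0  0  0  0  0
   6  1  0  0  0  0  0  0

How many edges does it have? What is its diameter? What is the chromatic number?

Star graph S_{6}: the hub connects to all 6 leaves.
Edges = 6.
Diameter = 2 (any leaf to hub is 1, leaf to leaf through hub is 2).
Star graphs are bipartite (hub vs leaves), so chromatic number = 2.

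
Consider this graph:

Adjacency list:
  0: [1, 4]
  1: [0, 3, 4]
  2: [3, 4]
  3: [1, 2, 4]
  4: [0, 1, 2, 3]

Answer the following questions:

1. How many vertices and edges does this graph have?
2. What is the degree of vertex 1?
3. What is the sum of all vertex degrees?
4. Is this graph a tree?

Count: 5 vertices, 7 edges.
Vertex 1 has neighbors [0, 3, 4], degree = 3.
Handshaking lemma: 2 * 7 = 14.
A tree on 5 vertices has 4 edges. This graph has 7 edges (3 extra). Not a tree.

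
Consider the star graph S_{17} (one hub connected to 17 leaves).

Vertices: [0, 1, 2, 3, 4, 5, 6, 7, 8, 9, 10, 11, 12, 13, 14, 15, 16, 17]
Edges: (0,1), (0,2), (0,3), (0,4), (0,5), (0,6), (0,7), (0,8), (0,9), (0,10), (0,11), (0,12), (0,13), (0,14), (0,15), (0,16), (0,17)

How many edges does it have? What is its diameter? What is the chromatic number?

Star graph S_{17}: the hub connects to all 17 leaves.
Edges = 17.
Diameter = 2 (any leaf to hub is 1, leaf to leaf through hub is 2).
Star graphs are bipartite (hub vs leaves), so chromatic number = 2.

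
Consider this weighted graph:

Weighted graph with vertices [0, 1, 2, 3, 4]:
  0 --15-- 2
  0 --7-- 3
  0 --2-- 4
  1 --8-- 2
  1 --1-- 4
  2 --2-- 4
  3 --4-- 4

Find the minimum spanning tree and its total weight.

Applying Kruskal's algorithm (sort edges by weight, add if no cycle):
  Add (1,4) w=1
  Add (0,4) w=2
  Add (2,4) w=2
  Add (3,4) w=4
  Skip (0,3) w=7 (creates cycle)
  Skip (1,2) w=8 (creates cycle)
  Skip (0,2) w=15 (creates cycle)
MST weight = 9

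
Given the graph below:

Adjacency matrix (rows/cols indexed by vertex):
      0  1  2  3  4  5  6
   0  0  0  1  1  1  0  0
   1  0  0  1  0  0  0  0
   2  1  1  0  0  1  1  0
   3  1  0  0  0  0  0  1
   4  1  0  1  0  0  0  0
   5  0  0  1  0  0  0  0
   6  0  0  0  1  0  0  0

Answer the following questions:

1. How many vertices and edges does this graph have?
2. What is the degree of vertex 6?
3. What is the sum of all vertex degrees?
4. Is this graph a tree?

Count: 7 vertices, 7 edges.
Vertex 6 has neighbors [3], degree = 1.
Handshaking lemma: 2 * 7 = 14.
A tree on 7 vertices has 6 edges. This graph has 7 edges (1 extra). Not a tree.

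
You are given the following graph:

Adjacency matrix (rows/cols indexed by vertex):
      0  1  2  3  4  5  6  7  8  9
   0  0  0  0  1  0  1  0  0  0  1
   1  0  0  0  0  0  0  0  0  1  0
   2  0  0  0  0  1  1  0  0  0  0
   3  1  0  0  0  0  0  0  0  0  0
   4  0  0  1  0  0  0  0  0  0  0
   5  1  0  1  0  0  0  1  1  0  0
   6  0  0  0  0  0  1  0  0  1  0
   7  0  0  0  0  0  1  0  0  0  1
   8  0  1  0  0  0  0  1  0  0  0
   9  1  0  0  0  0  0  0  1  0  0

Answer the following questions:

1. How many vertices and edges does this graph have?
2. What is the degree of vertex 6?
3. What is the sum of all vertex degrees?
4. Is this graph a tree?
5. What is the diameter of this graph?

Count: 10 vertices, 10 edges.
Vertex 6 has neighbors [5, 8], degree = 2.
Handshaking lemma: 2 * 10 = 20.
A tree on 10 vertices has 9 edges. This graph has 10 edges (1 extra). Not a tree.
Diameter (longest shortest path) = 5.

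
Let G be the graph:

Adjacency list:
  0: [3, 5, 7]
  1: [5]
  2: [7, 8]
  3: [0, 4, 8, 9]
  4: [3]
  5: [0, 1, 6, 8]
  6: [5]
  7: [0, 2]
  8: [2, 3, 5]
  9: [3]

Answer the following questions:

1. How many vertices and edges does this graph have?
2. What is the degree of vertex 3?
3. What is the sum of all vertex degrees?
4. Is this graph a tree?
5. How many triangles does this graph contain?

Count: 10 vertices, 11 edges.
Vertex 3 has neighbors [0, 4, 8, 9], degree = 4.
Handshaking lemma: 2 * 11 = 22.
A tree on 10 vertices has 9 edges. This graph has 11 edges (2 extra). Not a tree.
Number of triangles = 0.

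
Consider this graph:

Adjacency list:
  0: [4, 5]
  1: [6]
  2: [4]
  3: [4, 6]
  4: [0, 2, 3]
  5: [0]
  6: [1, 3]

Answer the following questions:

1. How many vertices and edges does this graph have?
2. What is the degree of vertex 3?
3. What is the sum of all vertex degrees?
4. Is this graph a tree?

Count: 7 vertices, 6 edges.
Vertex 3 has neighbors [4, 6], degree = 2.
Handshaking lemma: 2 * 6 = 12.
A graph is a tree iff it is connected and has exactly n-1 edges. This graph is connected (all 7 vertices in one component) and has 7-1 = 6 edges. It is a tree.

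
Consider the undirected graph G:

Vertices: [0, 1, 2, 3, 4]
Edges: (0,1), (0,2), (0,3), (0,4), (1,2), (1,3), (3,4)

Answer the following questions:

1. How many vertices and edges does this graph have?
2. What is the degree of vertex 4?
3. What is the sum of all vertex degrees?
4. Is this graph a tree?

Count: 5 vertices, 7 edges.
Vertex 4 has neighbors [0, 3], degree = 2.
Handshaking lemma: 2 * 7 = 14.
A tree on 5 vertices has 4 edges. This graph has 7 edges (3 extra). Not a tree.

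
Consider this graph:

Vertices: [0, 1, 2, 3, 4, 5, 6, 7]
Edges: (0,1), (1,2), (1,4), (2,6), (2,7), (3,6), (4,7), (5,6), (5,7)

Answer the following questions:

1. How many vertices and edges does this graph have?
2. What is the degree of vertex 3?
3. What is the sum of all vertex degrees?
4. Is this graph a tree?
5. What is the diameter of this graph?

Count: 8 vertices, 9 edges.
Vertex 3 has neighbors [6], degree = 1.
Handshaking lemma: 2 * 9 = 18.
A tree on 8 vertices has 7 edges. This graph has 9 edges (2 extra). Not a tree.
Diameter (longest shortest path) = 4.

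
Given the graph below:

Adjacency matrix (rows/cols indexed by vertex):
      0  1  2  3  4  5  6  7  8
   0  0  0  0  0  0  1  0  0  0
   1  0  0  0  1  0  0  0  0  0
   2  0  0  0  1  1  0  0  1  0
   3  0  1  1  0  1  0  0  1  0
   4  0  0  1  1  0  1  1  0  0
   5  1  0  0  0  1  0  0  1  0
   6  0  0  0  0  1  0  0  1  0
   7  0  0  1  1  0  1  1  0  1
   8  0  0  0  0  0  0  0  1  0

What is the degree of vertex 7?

Vertex 7 has neighbors [2, 3, 5, 6, 8], so deg(7) = 5.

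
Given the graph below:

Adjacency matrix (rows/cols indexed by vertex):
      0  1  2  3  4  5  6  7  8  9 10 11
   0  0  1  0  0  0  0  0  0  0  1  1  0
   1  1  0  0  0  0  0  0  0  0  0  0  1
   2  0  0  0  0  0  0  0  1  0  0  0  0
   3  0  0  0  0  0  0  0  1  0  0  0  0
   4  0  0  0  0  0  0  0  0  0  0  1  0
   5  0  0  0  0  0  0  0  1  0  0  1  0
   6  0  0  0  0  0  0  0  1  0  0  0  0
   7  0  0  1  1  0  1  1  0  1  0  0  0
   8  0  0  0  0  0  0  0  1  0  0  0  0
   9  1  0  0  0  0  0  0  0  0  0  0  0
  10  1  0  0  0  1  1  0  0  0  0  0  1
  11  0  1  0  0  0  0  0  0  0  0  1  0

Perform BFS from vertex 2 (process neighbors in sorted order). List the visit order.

BFS from vertex 2 (neighbors processed in ascending order):
Visit order: 2, 7, 3, 5, 6, 8, 10, 0, 4, 11, 1, 9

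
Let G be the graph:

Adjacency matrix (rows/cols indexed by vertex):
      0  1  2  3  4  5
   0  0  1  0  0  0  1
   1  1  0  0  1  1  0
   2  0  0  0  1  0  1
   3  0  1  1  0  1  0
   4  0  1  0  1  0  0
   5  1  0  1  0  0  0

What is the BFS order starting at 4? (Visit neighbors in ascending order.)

BFS from vertex 4 (neighbors processed in ascending order):
Visit order: 4, 1, 3, 0, 2, 5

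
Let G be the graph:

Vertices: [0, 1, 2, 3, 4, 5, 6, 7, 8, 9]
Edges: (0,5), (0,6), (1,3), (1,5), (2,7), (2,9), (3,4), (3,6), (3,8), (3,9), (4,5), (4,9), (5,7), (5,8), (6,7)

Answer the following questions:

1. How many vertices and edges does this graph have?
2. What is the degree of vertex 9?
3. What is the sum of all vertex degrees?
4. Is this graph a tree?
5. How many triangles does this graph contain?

Count: 10 vertices, 15 edges.
Vertex 9 has neighbors [2, 3, 4], degree = 3.
Handshaking lemma: 2 * 15 = 30.
A tree on 10 vertices has 9 edges. This graph has 15 edges (6 extra). Not a tree.
Number of triangles = 1.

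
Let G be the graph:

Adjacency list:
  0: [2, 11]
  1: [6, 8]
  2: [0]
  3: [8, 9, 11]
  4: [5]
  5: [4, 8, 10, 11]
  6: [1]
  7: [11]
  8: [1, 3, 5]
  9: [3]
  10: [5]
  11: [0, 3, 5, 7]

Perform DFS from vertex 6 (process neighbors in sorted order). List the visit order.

DFS from vertex 6 (neighbors processed in ascending order):
Visit order: 6, 1, 8, 3, 9, 11, 0, 2, 5, 4, 10, 7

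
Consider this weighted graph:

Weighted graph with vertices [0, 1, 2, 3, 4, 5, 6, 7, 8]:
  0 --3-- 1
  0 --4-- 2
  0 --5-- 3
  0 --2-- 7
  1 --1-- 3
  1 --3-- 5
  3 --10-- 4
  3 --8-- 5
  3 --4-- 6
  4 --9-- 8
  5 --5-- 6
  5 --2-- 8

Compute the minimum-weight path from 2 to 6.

Using Dijkstra's algorithm from vertex 2:
Shortest path: 2 -> 0 -> 1 -> 3 -> 6
Total weight: 4 + 3 + 1 + 4 = 12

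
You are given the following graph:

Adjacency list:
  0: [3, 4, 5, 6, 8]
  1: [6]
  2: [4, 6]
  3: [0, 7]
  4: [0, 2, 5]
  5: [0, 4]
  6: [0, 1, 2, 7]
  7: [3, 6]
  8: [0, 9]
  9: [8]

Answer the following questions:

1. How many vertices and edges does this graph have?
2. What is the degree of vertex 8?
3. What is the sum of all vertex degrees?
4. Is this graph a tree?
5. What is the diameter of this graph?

Count: 10 vertices, 12 edges.
Vertex 8 has neighbors [0, 9], degree = 2.
Handshaking lemma: 2 * 12 = 24.
A tree on 10 vertices has 9 edges. This graph has 12 edges (3 extra). Not a tree.
Diameter (longest shortest path) = 4.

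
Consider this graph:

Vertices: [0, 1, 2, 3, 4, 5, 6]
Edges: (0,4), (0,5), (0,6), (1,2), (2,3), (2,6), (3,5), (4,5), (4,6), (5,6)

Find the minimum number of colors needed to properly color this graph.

The graph has a maximum clique of size 4 (lower bound on chromatic number).
A valid 4-coloring: {0: 2, 1: 1, 2: 0, 3: 1, 4: 3, 5: 0, 6: 1}.
Chromatic number = 4.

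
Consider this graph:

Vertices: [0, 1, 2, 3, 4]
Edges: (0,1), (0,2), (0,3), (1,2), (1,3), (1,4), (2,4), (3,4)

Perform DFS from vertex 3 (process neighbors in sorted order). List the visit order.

DFS from vertex 3 (neighbors processed in ascending order):
Visit order: 3, 0, 1, 2, 4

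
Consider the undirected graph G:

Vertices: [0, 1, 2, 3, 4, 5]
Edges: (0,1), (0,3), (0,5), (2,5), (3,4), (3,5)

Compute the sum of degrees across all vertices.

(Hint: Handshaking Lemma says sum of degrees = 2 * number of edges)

Count edges: 6 edges.
By Handshaking Lemma: sum of degrees = 2 * 6 = 12.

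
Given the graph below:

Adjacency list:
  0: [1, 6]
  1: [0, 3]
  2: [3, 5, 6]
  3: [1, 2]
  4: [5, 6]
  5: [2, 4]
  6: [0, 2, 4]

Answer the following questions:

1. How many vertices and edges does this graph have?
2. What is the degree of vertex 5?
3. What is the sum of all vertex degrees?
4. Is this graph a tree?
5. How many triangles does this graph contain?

Count: 7 vertices, 8 edges.
Vertex 5 has neighbors [2, 4], degree = 2.
Handshaking lemma: 2 * 8 = 16.
A tree on 7 vertices has 6 edges. This graph has 8 edges (2 extra). Not a tree.
Number of triangles = 0.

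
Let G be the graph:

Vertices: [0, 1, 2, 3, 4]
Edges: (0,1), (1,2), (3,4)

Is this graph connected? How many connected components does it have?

Checking connectivity: the graph has 2 connected component(s).
Components: [[0, 1, 2], [3, 4]]. The graph is NOT connected.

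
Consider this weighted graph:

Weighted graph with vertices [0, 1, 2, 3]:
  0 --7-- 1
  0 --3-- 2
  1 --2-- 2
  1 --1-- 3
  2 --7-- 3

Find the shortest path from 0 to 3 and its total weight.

Using Dijkstra's algorithm from vertex 0:
Shortest path: 0 -> 2 -> 1 -> 3
Total weight: 3 + 2 + 1 = 6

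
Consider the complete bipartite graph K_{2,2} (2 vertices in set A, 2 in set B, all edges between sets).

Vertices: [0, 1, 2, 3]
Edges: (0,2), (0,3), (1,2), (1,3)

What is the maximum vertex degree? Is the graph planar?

Set-A vertices have degree 2; set-B vertices have degree 2. Maximum degree = max(2,2) = 2.
min(2,2) <= 2, so K_{2,2} avoids a K_{3,3} subdivision and is planar.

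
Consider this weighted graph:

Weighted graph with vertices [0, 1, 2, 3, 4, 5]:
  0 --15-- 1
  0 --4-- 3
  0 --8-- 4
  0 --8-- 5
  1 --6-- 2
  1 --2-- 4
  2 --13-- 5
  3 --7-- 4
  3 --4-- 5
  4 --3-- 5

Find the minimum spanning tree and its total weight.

Applying Kruskal's algorithm (sort edges by weight, add if no cycle):
  Add (1,4) w=2
  Add (4,5) w=3
  Add (0,3) w=4
  Add (3,5) w=4
  Add (1,2) w=6
  Skip (3,4) w=7 (creates cycle)
  Skip (0,5) w=8 (creates cycle)
  Skip (0,4) w=8 (creates cycle)
  Skip (2,5) w=13 (creates cycle)
  Skip (0,1) w=15 (creates cycle)
MST weight = 19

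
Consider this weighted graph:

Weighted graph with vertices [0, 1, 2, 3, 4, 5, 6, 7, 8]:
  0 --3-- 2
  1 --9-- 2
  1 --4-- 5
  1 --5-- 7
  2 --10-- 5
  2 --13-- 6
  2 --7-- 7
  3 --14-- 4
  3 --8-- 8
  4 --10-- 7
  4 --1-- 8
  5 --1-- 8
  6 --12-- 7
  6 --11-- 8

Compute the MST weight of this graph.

Applying Kruskal's algorithm (sort edges by weight, add if no cycle):
  Add (4,8) w=1
  Add (5,8) w=1
  Add (0,2) w=3
  Add (1,5) w=4
  Add (1,7) w=5
  Add (2,7) w=7
  Add (3,8) w=8
  Skip (1,2) w=9 (creates cycle)
  Skip (2,5) w=10 (creates cycle)
  Skip (4,7) w=10 (creates cycle)
  Add (6,8) w=11
  Skip (6,7) w=12 (creates cycle)
  Skip (2,6) w=13 (creates cycle)
  Skip (3,4) w=14 (creates cycle)
MST weight = 40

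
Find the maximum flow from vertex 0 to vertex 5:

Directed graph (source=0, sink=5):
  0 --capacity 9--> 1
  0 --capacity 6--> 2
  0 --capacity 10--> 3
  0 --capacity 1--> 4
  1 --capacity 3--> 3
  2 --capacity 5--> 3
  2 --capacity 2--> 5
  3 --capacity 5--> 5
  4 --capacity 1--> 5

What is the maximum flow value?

Computing max flow:
  Flow on (0->1): 3/9
  Flow on (0->2): 2/6
  Flow on (0->3): 2/10
  Flow on (0->4): 1/1
  Flow on (1->3): 3/3
  Flow on (2->5): 2/2
  Flow on (3->5): 5/5
  Flow on (4->5): 1/1
Maximum flow = 8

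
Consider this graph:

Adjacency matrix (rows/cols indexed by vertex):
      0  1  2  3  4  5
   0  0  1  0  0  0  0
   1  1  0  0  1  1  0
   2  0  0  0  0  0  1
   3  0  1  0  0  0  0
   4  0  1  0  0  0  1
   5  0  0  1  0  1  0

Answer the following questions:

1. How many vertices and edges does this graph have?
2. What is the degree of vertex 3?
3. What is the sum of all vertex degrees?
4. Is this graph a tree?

Count: 6 vertices, 5 edges.
Vertex 3 has neighbors [1], degree = 1.
Handshaking lemma: 2 * 5 = 10.
A graph is a tree iff it is connected and has exactly n-1 edges. This graph is connected (all 6 vertices in one component) and has 6-1 = 5 edges. It is a tree.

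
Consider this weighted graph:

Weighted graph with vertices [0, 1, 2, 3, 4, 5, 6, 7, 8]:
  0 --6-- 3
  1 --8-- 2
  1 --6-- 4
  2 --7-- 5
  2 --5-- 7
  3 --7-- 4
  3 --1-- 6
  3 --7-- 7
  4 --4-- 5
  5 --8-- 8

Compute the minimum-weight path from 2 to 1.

Using Dijkstra's algorithm from vertex 2:
Shortest path: 2 -> 1
Total weight: 8 = 8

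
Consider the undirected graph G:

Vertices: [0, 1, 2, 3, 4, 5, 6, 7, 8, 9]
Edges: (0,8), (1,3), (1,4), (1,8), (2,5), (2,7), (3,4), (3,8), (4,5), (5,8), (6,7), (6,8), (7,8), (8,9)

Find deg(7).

Vertex 7 has neighbors [2, 6, 8], so deg(7) = 3.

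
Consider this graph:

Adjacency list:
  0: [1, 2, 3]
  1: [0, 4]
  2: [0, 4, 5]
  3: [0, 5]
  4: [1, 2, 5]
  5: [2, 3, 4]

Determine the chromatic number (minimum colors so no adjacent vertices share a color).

The graph has a maximum clique of size 3 (lower bound on chromatic number).
A valid 3-coloring: {0: 0, 1: 1, 2: 1, 3: 1, 4: 0, 5: 2}.
Chromatic number = 3.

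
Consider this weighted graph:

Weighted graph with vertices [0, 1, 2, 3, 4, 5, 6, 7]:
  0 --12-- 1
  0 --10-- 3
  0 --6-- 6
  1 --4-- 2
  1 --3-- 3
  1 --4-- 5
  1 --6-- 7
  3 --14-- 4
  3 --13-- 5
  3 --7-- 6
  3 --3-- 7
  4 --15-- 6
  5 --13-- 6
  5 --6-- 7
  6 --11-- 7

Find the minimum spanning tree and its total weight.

Applying Kruskal's algorithm (sort edges by weight, add if no cycle):
  Add (1,3) w=3
  Add (3,7) w=3
  Add (1,5) w=4
  Add (1,2) w=4
  Add (0,6) w=6
  Skip (1,7) w=6 (creates cycle)
  Skip (5,7) w=6 (creates cycle)
  Add (3,6) w=7
  Skip (0,3) w=10 (creates cycle)
  Skip (6,7) w=11 (creates cycle)
  Skip (0,1) w=12 (creates cycle)
  Skip (3,5) w=13 (creates cycle)
  Skip (5,6) w=13 (creates cycle)
  Add (3,4) w=14
  Skip (4,6) w=15 (creates cycle)
MST weight = 41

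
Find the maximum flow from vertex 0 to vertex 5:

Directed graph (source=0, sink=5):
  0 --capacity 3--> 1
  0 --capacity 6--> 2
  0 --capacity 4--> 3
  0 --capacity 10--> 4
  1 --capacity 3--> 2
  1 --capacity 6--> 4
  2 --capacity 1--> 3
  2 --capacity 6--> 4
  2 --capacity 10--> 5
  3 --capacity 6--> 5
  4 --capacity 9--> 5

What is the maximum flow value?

Computing max flow:
  Flow on (0->1): 3/3
  Flow on (0->2): 6/6
  Flow on (0->3): 4/4
  Flow on (0->4): 9/10
  Flow on (1->2): 3/3
  Flow on (2->5): 9/10
  Flow on (3->5): 4/6
  Flow on (4->5): 9/9
Maximum flow = 22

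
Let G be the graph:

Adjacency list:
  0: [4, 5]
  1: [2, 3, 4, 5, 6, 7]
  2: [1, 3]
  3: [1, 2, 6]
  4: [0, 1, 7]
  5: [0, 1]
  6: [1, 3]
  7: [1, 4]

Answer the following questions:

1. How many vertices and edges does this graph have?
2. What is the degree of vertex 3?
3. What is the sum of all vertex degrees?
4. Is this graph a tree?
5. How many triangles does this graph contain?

Count: 8 vertices, 11 edges.
Vertex 3 has neighbors [1, 2, 6], degree = 3.
Handshaking lemma: 2 * 11 = 22.
A tree on 8 vertices has 7 edges. This graph has 11 edges (4 extra). Not a tree.
Number of triangles = 3.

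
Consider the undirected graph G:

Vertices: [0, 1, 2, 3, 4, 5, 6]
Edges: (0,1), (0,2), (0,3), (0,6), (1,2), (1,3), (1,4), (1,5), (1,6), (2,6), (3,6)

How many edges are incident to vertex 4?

Vertex 4 has neighbors [1], so deg(4) = 1.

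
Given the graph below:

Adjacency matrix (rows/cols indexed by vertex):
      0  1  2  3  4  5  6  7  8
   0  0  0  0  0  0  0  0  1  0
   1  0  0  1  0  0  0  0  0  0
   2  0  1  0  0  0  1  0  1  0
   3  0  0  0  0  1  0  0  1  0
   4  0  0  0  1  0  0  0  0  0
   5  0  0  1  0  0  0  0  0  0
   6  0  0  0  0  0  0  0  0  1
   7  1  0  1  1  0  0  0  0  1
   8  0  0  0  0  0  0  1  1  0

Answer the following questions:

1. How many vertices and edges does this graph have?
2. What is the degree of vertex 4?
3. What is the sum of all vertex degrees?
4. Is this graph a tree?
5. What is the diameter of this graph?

Count: 9 vertices, 8 edges.
Vertex 4 has neighbors [3], degree = 1.
Handshaking lemma: 2 * 8 = 16.
A graph is a tree iff it is connected and has exactly n-1 edges. This graph is connected (all 9 vertices in one component) and has 9-1 = 8 edges. It is a tree.
Diameter (longest shortest path) = 4.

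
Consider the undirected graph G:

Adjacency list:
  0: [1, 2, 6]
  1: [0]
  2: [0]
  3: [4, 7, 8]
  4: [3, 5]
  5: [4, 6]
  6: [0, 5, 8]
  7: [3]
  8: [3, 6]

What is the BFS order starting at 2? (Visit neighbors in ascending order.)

BFS from vertex 2 (neighbors processed in ascending order):
Visit order: 2, 0, 1, 6, 5, 8, 4, 3, 7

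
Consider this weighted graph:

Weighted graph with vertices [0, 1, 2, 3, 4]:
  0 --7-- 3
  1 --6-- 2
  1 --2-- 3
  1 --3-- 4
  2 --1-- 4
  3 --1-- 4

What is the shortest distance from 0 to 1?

Using Dijkstra's algorithm from vertex 0:
Shortest path: 0 -> 3 -> 1
Total weight: 7 + 2 = 9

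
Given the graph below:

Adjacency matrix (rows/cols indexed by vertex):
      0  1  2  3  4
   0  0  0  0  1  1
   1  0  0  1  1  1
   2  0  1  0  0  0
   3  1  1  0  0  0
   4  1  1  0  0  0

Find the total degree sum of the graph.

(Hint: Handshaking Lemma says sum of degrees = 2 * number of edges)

Count edges: 5 edges.
By Handshaking Lemma: sum of degrees = 2 * 5 = 10.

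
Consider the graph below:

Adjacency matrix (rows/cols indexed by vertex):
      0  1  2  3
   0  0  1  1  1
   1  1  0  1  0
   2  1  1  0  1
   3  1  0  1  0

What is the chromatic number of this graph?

The graph has a maximum clique of size 3 (lower bound on chromatic number).
A valid 3-coloring: {0: 0, 1: 2, 2: 1, 3: 2}.
Chromatic number = 3.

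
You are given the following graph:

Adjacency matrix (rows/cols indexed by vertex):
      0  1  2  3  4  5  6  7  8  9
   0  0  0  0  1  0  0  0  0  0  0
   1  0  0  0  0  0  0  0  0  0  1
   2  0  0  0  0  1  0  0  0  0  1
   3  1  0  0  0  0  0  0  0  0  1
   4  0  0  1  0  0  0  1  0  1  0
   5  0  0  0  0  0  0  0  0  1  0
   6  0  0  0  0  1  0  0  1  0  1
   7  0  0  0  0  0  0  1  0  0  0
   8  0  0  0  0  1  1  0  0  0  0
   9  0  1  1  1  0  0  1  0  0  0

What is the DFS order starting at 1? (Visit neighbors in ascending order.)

DFS from vertex 1 (neighbors processed in ascending order):
Visit order: 1, 9, 2, 4, 6, 7, 8, 5, 3, 0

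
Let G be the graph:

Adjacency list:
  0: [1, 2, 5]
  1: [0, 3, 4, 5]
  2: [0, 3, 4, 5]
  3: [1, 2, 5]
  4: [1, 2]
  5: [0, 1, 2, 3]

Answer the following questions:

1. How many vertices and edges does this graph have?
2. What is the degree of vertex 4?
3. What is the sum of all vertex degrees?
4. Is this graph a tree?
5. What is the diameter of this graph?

Count: 6 vertices, 10 edges.
Vertex 4 has neighbors [1, 2], degree = 2.
Handshaking lemma: 2 * 10 = 20.
A tree on 6 vertices has 5 edges. This graph has 10 edges (5 extra). Not a tree.
Diameter (longest shortest path) = 2.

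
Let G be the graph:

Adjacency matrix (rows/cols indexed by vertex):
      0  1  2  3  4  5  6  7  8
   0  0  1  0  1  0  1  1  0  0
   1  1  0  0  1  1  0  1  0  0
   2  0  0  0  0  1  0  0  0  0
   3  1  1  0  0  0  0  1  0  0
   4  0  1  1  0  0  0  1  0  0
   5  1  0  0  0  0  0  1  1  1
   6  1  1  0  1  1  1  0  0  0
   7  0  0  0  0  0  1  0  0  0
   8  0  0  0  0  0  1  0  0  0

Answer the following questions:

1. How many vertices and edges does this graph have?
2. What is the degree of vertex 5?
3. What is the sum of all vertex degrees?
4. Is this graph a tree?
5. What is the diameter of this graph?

Count: 9 vertices, 13 edges.
Vertex 5 has neighbors [0, 6, 7, 8], degree = 4.
Handshaking lemma: 2 * 13 = 26.
A tree on 9 vertices has 8 edges. This graph has 13 edges (5 extra). Not a tree.
Diameter (longest shortest path) = 4.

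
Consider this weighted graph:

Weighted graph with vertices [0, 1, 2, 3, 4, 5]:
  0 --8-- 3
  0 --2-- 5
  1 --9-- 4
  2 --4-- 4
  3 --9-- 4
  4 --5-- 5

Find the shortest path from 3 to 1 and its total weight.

Using Dijkstra's algorithm from vertex 3:
Shortest path: 3 -> 4 -> 1
Total weight: 9 + 9 = 18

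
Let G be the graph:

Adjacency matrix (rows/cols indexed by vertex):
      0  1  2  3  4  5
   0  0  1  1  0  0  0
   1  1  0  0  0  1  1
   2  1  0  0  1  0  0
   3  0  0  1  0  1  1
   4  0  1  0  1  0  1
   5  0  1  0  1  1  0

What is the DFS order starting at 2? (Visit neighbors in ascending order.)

DFS from vertex 2 (neighbors processed in ascending order):
Visit order: 2, 0, 1, 4, 3, 5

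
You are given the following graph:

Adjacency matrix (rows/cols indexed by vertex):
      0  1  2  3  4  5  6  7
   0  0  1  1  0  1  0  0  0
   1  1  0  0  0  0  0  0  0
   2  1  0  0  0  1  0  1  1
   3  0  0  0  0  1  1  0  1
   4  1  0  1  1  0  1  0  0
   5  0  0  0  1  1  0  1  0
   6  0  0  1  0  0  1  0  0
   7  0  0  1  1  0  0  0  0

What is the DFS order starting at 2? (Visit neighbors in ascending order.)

DFS from vertex 2 (neighbors processed in ascending order):
Visit order: 2, 0, 1, 4, 3, 5, 6, 7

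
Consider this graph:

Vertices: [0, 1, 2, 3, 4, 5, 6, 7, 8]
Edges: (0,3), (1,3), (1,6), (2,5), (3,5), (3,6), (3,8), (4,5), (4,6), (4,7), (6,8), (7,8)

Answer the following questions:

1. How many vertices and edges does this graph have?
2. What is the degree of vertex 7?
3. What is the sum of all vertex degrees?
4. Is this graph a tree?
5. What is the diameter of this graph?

Count: 9 vertices, 12 edges.
Vertex 7 has neighbors [4, 8], degree = 2.
Handshaking lemma: 2 * 12 = 24.
A tree on 9 vertices has 8 edges. This graph has 12 edges (4 extra). Not a tree.
Diameter (longest shortest path) = 3.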